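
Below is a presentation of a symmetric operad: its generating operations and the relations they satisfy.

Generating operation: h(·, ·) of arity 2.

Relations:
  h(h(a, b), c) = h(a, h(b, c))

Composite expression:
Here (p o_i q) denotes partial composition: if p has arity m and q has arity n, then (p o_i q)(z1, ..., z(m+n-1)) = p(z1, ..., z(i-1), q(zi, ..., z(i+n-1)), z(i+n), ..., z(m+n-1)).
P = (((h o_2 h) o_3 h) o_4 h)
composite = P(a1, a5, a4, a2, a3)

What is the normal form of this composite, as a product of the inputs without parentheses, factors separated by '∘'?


Every regrouping of h is equal, so read the a-inputs in written order.
h(a2, a3) flattens to a2 ∘ a3
h(a4, h(a2, a3)) flattens to a4 ∘ a2 ∘ a3
h(a5, h(a4, h(a2, a3))) flattens to a5 ∘ a4 ∘ a2 ∘ a3
h(a1, h(a5, h(a4, h(a2, a3)))) flattens to a1 ∘ a5 ∘ a4 ∘ a2 ∘ a3

a1 ∘ a5 ∘ a4 ∘ a2 ∘ a3


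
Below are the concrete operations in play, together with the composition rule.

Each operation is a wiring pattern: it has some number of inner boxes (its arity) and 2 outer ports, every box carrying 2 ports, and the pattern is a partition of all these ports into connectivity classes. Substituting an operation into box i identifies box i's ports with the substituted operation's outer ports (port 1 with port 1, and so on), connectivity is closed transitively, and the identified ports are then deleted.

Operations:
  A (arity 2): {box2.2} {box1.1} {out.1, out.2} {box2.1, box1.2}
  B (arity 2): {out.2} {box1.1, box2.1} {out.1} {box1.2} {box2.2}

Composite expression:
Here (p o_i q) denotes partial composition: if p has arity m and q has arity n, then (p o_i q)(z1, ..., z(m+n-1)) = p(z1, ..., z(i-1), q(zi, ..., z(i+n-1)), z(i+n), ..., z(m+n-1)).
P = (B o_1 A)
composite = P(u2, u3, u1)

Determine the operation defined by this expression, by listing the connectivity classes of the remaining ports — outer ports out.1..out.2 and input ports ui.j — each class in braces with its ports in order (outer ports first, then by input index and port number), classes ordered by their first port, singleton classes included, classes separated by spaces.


{out.1} {out.2} {u1.1} {u1.2} {u2.1} {u2.2, u3.1} {u3.2}

Treat the ports identified at B as solder joints: merge, then drop.
stage A: inputs (u2, u3), connectivity {out.1, out.2} {u2.1} {u2.2, u3.1} {u3.2}, out.j its boundary
stage B: inputs (u2, u3, u1), connectivity {out.1} {out.2} {u1.1} {u1.2} {u2.1} {u2.2, u3.1} {u3.2}, out.j its boundary


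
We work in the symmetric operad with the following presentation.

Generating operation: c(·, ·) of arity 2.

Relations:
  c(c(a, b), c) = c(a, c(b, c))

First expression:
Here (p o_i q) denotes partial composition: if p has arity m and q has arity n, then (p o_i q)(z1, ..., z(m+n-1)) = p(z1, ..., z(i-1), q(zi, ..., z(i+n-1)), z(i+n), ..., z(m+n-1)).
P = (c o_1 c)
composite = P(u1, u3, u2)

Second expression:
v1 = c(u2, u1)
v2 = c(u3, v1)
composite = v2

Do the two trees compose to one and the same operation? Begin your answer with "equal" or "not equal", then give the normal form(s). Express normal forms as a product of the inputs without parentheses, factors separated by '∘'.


The first expression reduces to u1 ∘ u3 ∘ u2
The second expression reduces to u3 ∘ u2 ∘ u1
The forms do not match — not equal.

not equal; the first gives u1 ∘ u3 ∘ u2 and the second u3 ∘ u2 ∘ u1


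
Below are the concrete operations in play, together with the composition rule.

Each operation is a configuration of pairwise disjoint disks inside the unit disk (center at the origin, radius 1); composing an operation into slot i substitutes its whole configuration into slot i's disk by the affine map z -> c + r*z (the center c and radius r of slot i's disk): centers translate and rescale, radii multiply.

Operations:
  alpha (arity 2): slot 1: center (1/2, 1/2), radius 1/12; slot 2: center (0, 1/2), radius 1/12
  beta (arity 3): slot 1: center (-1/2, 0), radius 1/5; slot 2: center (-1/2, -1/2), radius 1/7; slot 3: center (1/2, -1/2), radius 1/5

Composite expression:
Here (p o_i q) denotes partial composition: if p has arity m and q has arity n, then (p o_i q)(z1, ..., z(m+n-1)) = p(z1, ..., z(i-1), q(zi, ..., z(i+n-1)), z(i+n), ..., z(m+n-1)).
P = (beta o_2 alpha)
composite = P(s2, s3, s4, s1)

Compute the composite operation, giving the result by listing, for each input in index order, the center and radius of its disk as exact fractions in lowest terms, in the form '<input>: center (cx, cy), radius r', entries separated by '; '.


Follow each s-input down from beta: c' goes to c + r*c', radius to r*r'.
s2: after 1 affine step, its disk has center (-1/2, 0), radius 1/5
s3: after 2 affine steps, its disk has center (-3/7, -3/7), radius 1/84
s4: after 2 affine steps, its disk has center (-1/2, -3/7), radius 1/84
s1: after 1 affine step, its disk has center (1/2, -1/2), radius 1/5

s1: center (1/2, -1/2), radius 1/5; s2: center (-1/2, 0), radius 1/5; s3: center (-3/7, -3/7), radius 1/84; s4: center (-1/2, -3/7), radius 1/84


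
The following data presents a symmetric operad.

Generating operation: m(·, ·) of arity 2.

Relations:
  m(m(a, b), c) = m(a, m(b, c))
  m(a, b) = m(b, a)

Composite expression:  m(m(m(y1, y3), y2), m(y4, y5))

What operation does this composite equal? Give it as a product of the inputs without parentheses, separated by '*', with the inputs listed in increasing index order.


y1 * y2 * y3 * y4 * y5

Shape and order are irrelevant to m; the y-input set decides.
m(y1, y3) flattens to y1 * y3
m(m(y1, y3), y2) flattens to y1 * y3 * y2
m(y4, y5) flattens to y4 * y5
m(m(m(y1, y3), y2), m(y4, y5)) flattens to y1 * y3 * y2 * y4 * y5
rearranged into index order: y1 * y2 * y3 * y4 * y5


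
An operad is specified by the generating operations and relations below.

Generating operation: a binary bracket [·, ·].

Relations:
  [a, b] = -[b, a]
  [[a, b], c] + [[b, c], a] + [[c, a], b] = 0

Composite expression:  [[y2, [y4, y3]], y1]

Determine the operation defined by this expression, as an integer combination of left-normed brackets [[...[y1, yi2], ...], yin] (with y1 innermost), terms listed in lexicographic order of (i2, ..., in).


[[[y1, y2], y3], y4] - [[[y1, y2], y4], y3] - [[[y1, y3], y4], y2] + [[[y1, y4], y3], y2]

Antisymmetry and Jacobi reduce to y1-anchored left-normed brackets.
Composite bracket: [[y2, [y4, y3]], y1]
The bracket unfolds into 8 signed words via [a, b] = ab - ba (2^3 = 8).
Only words starting with y1 matter:
  y1y2y3y4 appears with sign +1, giving the term +[[[y1, y2], y3], y4]
  y1y2y4y3 appears with sign -1, giving the term -[[[y1, y2], y4], y3]
  y1y3y4y2 appears with sign -1, giving the term -[[[y1, y3], y4], y2]
  y1y4y3y2 appears with sign +1, giving the term +[[[y1, y4], y3], y2]


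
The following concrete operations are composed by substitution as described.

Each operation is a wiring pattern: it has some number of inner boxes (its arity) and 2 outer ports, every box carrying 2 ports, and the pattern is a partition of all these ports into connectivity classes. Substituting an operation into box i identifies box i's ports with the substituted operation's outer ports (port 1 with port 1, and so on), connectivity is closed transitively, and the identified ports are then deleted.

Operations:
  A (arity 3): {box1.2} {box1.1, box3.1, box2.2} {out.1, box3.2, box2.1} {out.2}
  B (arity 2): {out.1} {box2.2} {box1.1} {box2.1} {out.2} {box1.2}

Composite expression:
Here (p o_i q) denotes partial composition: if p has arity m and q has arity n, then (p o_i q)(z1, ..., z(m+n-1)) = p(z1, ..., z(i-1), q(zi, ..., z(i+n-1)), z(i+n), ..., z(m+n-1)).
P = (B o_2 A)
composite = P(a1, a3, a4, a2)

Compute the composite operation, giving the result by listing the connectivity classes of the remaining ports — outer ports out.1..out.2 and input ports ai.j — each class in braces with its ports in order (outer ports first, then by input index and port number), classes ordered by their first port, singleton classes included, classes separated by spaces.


{out.1} {out.2} {a1.1} {a1.2} {a2.1, a3.1, a4.2} {a2.2, a4.1} {a3.2}

Reachability decides: close wires over B-identified ports.
through A, on inputs (a3, a4, a2): {out.1, a2.2, a4.1} {out.2} {a2.1, a3.1, a4.2} {a3.2} (out.j = stage outer ports)
through B, on inputs (a1, a3, a4, a2): {out.1} {out.2} {a1.1} {a1.2} {a2.1, a3.1, a4.2} {a2.2, a4.1} {a3.2} (out.j = stage outer ports)


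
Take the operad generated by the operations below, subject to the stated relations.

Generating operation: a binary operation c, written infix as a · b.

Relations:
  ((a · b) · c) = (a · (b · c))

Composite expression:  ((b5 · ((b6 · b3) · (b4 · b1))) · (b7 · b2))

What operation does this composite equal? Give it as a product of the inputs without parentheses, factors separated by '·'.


All parenthesizations of c agree; list the b-inputs left to right.
(b6 · b3) linearizes to b6 · b3
(b4 · b1) linearizes to b4 · b1
((b6 · b3) · (b4 · b1)) linearizes to b6 · b3 · b4 · b1
(b5 · ((b6 · b3) · (b4 · b1))) linearizes to b5 · b6 · b3 · b4 · b1
(b7 · b2) linearizes to b7 · b2
((b5 · ((b6 · b3) · (b4 · b1))) · (b7 · b2)) linearizes to b5 · b6 · b3 · b4 · b1 · b7 · b2

b5 · b6 · b3 · b4 · b1 · b7 · b2


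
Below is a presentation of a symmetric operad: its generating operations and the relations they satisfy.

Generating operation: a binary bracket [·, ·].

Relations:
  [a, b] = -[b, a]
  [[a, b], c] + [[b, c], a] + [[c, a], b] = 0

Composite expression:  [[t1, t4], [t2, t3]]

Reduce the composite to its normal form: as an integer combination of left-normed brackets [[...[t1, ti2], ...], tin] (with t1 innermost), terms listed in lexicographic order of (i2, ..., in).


Expand each bracket as ab - ba; the t1-initial words give the coefficients.
Composite bracket: [[t1, t4], [t2, t3]]
Under [a, b] = ab - ba we get 8 signed associative words (2^3 = 8).
Keep just the words that open with t1:
  sign of t1t4t2t3 is +1, so it contributes +[[[t1, t4], t2], t3]
  sign of t1t4t3t2 is -1, so it contributes -[[[t1, t4], t3], t2]

[[[t1, t4], t2], t3] - [[[t1, t4], t3], t2]


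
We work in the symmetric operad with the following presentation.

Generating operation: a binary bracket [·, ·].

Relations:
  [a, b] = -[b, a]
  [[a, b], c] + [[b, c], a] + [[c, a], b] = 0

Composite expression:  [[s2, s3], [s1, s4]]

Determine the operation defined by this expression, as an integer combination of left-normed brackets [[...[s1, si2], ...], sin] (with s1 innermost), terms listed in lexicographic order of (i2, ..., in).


-[[[s1, s4], s2], s3] + [[[s1, s4], s3], s2]

Left-normed coefficients sit on the s1-initial expansion words.
Composite bracket: [[s2, s3], [s1, s4]]
The bracket unfolds into 8 signed words via [a, b] = ab - ba (2^3 = 8).
Collect the words opening with s1:
  sign of s1s4s2s3 is -1, so it contributes -[[[s1, s4], s2], s3]
  sign of s1s4s3s2 is +1, so it contributes +[[[s1, s4], s3], s2]


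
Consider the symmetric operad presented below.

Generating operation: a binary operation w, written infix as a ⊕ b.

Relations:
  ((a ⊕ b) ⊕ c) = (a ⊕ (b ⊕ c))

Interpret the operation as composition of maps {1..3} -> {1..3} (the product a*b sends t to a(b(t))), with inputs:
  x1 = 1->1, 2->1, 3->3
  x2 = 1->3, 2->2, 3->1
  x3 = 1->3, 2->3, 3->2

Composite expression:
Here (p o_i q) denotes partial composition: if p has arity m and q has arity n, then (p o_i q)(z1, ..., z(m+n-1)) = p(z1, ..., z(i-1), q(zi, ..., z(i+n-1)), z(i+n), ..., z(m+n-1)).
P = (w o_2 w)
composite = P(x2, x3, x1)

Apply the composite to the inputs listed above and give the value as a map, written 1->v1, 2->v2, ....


1->1, 2->1, 3->2

(x3 ⊕ x1) = 1->3, 2->3, 3->2
(x2 ⊕ (x3 ⊕ x1)) = 1->1, 2->1, 3->2


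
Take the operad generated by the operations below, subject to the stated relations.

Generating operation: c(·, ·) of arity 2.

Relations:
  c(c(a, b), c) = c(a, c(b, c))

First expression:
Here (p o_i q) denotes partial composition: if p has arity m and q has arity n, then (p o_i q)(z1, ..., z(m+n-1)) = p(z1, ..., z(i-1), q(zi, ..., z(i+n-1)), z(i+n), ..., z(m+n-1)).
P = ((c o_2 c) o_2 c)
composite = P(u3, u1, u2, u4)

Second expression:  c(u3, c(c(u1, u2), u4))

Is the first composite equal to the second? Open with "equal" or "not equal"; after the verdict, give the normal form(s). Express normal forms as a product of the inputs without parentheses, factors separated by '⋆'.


equal; both compose to u3 ⋆ u1 ⋆ u2 ⋆ u4

Normal form of the first expression: u3 ⋆ u1 ⋆ u2 ⋆ u4
Normal form of the second expression: u3 ⋆ u1 ⋆ u2 ⋆ u4
Both agree, so they are equal.


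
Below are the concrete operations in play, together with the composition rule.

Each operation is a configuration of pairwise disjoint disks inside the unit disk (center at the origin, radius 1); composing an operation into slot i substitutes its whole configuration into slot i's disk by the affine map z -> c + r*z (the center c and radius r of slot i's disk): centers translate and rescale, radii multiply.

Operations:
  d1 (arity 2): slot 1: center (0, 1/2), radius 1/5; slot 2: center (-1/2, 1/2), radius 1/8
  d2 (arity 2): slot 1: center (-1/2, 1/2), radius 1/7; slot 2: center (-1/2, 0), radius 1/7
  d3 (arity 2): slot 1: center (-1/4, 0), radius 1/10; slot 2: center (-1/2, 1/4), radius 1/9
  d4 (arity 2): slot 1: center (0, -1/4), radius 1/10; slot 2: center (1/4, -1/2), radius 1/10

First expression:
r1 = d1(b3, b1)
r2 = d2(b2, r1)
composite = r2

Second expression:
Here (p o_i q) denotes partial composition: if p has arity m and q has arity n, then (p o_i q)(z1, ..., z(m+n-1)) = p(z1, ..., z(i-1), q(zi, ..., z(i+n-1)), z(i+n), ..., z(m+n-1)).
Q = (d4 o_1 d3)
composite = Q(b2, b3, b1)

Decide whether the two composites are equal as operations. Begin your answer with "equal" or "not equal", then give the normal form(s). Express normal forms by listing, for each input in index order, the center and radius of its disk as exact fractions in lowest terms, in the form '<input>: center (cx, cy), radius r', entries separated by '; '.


The first expression, normalized: b1: center (-4/7, 1/14), radius 1/56; b2: center (-1/2, 1/2), radius 1/7; b3: center (-1/2, 1/14), radius 1/35
The second expression, normalized: b1: center (1/4, -1/2), radius 1/10; b2: center (-1/40, -1/4), radius 1/100; b3: center (-1/20, -9/40), radius 1/90
Distinct normal forms: not equal.

not equal — first b1: center (-4/7, 1/14), radius 1/56; b2: center (-1/2, 1/2), radius 1/7; b3: center (-1/2, 1/14), radius 1/35, second b1: center (1/4, -1/2), radius 1/10; b2: center (-1/40, -1/4), radius 1/100; b3: center (-1/20, -9/40), radius 1/90


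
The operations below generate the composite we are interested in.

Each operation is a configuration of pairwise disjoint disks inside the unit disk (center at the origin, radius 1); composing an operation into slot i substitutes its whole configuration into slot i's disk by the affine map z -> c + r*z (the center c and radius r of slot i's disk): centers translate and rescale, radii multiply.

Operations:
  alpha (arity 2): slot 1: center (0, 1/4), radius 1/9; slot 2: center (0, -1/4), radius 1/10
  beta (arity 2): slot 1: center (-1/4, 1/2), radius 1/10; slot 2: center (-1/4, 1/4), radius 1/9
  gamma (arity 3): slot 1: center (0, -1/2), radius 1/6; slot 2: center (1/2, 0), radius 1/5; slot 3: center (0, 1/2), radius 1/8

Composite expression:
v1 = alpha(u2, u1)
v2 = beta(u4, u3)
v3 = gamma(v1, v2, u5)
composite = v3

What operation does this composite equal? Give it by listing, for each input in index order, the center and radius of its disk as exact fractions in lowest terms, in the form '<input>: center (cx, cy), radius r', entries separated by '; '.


u1: center (0, -13/24), radius 1/60; u2: center (0, -11/24), radius 1/54; u3: center (9/20, 1/20), radius 1/45; u4: center (9/20, 1/10), radius 1/50; u5: center (0, 1/2), radius 1/8

Below gamma, radii multiply path by path; the u-disk centers shift.
u2 passes through 2 substitutions, ending at center (0, -11/24), radius 1/54
u1 passes through 2 substitutions, ending at center (0, -13/24), radius 1/60
u4 passes through 2 substitutions, ending at center (9/20, 1/10), radius 1/50
u3 passes through 2 substitutions, ending at center (9/20, 1/20), radius 1/45
u5 passes through 1 substitution, ending at center (0, 1/2), radius 1/8


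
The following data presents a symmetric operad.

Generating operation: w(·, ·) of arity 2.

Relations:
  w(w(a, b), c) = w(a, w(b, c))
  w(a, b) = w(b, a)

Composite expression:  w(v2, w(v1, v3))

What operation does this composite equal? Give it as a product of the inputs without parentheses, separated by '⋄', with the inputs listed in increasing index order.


v1 ⋄ v2 ⋄ v3

Any arrangement under w is one operation, so sort the v-inputs.
w(v1, v3) collapses to v1 ⋄ v3
w(v2, w(v1, v3)) collapses to v2 ⋄ v1 ⋄ v3
reordering the factors by index: v1 ⋄ v2 ⋄ v3


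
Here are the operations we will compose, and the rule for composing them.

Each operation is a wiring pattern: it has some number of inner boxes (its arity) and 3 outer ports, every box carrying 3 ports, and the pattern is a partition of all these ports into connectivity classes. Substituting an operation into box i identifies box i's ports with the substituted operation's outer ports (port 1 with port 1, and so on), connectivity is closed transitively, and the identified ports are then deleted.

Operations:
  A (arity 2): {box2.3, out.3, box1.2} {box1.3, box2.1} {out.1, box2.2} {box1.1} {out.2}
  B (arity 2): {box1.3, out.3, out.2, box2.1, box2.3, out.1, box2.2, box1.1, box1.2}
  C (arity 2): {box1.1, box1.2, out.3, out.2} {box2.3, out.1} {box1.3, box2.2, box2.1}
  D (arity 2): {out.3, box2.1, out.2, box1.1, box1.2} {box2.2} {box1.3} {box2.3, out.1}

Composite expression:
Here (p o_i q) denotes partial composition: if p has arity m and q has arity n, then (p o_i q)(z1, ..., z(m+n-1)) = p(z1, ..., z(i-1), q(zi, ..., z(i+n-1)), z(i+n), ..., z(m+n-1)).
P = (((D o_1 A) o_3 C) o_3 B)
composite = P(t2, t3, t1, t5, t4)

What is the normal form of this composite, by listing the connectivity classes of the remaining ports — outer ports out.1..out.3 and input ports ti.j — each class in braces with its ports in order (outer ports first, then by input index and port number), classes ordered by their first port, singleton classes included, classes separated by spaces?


{out.1, t1.1, t1.2, t1.3, t4.1, t4.2, t5.1, t5.2, t5.3} {out.2, out.3, t3.2, t4.3} {t2.1} {t2.2, t3.3} {t2.3, t3.1}

After gluing at D, chains via deleted ports link the t-ports.
through A, on inputs (t2, t3): {out.1, t3.2} {out.2} {out.3, t2.2, t3.3} {t2.1} {t2.3, t3.1} (out.j = stage outer ports)
through B, on inputs (t1, t5): {out.1, out.2, out.3, t1.1, t1.2, t1.3, t5.1, t5.2, t5.3} (out.j = stage outer ports)
through C, on inputs (t1, t5, t4): {out.1, t4.3} {out.2, out.3, t1.1, t1.2, t1.3, t4.1, t4.2, t5.1, t5.2, t5.3} (out.j = stage outer ports)
through D, on inputs (t2, t3, t1, t5, t4): {out.1, t1.1, t1.2, t1.3, t4.1, t4.2, t5.1, t5.2, t5.3} {out.2, out.3, t3.2, t4.3} {t2.1} {t2.2, t3.3} {t2.3, t3.1} (out.j = stage outer ports)


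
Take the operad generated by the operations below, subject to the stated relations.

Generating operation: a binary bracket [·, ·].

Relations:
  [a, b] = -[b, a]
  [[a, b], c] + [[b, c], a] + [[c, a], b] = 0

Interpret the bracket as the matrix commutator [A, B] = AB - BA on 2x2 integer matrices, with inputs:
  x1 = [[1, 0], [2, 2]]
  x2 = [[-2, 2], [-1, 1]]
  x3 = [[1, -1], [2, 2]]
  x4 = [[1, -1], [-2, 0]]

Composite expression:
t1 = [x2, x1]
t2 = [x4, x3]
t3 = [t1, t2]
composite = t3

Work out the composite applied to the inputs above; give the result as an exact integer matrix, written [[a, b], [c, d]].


[[14, 0], [-56, -14]]

[x2, x1] = [[4, 2], [7, -4]]
[x4, x3] = [[-4, -2], [0, 4]]
[[x2, x1], [x4, x3]] = [[14, 0], [-56, -14]]


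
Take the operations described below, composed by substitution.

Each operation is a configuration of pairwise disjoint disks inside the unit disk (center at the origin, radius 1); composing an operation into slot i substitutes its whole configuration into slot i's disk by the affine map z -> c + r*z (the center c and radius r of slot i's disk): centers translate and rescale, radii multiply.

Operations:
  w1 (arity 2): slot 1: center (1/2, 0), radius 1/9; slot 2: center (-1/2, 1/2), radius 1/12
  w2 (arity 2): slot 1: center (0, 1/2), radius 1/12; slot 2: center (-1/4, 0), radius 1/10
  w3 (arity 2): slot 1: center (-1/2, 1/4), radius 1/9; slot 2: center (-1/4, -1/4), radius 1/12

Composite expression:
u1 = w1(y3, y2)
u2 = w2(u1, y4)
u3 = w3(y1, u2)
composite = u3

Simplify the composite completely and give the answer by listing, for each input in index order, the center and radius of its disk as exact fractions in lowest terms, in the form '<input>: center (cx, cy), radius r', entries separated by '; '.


Only the slot chain above each y matters under w3; compose those maps.
input y1: applying the 1 nested substitution gives center (-1/2, 1/4), radius 1/9
input y3: applying the 3 nested substitutions gives center (-71/288, -5/24), radius 1/1296
input y2: applying the 3 nested substitutions gives center (-73/288, -59/288), radius 1/1728
input y4: applying the 2 nested substitutions gives center (-13/48, -1/4), radius 1/120

y1: center (-1/2, 1/4), radius 1/9; y2: center (-73/288, -59/288), radius 1/1728; y3: center (-71/288, -5/24), radius 1/1296; y4: center (-13/48, -1/4), radius 1/120


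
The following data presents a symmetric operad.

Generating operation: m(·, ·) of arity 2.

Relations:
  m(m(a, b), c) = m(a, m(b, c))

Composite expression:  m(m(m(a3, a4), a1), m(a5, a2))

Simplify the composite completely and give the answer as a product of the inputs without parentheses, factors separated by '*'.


Associativity of m dissolves the nesting; only the a-input order survives.
m(a3, a4) unparenthesizes to a3 * a4
m(m(a3, a4), a1) unparenthesizes to a3 * a4 * a1
m(a5, a2) unparenthesizes to a5 * a2
m(m(m(a3, a4), a1), m(a5, a2)) unparenthesizes to a3 * a4 * a1 * a5 * a2

a3 * a4 * a1 * a5 * a2


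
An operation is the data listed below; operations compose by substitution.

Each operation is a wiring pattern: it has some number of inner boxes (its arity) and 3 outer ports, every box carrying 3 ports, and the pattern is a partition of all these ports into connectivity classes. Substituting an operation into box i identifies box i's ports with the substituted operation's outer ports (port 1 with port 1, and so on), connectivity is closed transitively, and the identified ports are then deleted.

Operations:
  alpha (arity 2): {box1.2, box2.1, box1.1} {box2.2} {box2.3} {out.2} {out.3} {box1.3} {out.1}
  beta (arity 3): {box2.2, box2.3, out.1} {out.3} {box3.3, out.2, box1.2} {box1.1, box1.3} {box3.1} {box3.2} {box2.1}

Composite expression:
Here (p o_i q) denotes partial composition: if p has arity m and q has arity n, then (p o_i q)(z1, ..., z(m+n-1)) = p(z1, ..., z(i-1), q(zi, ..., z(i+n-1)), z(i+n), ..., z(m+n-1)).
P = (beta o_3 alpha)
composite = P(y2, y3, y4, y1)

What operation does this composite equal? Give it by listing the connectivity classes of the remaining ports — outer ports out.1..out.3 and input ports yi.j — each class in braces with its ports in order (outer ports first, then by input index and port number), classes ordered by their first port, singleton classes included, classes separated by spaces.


{out.1, y3.2, y3.3} {out.2, y2.2} {out.3} {y1.1, y4.1, y4.2} {y1.2} {y1.3} {y2.1, y2.3} {y3.1} {y4.3}

Treat the ports identified at beta as solder joints: merge, then drop.
the subtree at alpha composes to {out.1} {out.2} {out.3} {y1.1, y4.1, y4.2} {y1.2} {y1.3} {y4.3} on (y4, y1); out.j = own outer ports
the subtree at beta composes to {out.1, y3.2, y3.3} {out.2, y2.2} {out.3} {y1.1, y4.1, y4.2} {y1.2} {y1.3} {y2.1, y2.3} {y3.1} {y4.3} on (y2, y3, y4, y1); out.j = own outer ports


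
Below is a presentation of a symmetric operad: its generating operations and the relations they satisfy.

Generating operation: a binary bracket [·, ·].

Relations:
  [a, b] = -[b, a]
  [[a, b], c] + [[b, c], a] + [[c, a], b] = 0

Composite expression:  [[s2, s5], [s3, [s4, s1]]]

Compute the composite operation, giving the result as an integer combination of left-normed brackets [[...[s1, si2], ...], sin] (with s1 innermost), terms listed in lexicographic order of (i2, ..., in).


-[[[[s1, s4], s3], s2], s5] + [[[[s1, s4], s3], s5], s2]

Expand each bracket as ab - ba; the s1-initial words give the coefficients.
Composite bracket: [[s2, s5], [s3, [s4, s1]]]
Under [a, b] = ab - ba we get 16 signed associative words (2^4 = 16).
The s1-initial words carry the normal form:
  word s1s4s3s2s5 has sign -1, contributing -[[[[s1, s4], s3], s2], s5]
  word s1s4s3s5s2 has sign +1, contributing +[[[[s1, s4], s3], s5], s2]


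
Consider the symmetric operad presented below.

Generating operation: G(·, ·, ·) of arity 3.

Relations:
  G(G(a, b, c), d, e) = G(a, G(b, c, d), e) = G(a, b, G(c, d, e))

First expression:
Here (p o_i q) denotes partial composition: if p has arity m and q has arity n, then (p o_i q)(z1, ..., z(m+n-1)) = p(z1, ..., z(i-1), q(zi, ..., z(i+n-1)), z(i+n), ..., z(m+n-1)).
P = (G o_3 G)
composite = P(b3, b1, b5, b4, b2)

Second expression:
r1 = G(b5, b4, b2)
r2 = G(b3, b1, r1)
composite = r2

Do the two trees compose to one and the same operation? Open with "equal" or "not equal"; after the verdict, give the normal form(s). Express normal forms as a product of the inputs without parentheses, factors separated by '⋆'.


The first expression reduces to b3 ⋆ b1 ⋆ b5 ⋆ b4 ⋆ b2
The second expression reduces to b3 ⋆ b1 ⋆ b5 ⋆ b4 ⋆ b2
The forms coincide; equal.

equal; the common form is b3 ⋆ b1 ⋆ b5 ⋆ b4 ⋆ b2


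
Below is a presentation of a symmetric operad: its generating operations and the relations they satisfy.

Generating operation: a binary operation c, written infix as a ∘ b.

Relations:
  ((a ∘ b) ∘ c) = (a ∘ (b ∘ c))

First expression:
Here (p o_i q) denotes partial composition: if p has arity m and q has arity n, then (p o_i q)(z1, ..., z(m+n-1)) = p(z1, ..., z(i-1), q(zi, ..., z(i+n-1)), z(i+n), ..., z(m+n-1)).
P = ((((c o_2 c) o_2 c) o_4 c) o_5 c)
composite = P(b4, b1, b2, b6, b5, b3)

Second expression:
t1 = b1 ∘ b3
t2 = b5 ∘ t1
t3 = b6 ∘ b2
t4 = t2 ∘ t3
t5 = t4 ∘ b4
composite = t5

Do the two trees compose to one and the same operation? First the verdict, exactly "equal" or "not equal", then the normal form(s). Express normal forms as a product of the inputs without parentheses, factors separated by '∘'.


not equal — first b4 ∘ b1 ∘ b2 ∘ b6 ∘ b5 ∘ b3, second b5 ∘ b1 ∘ b3 ∘ b6 ∘ b2 ∘ b4


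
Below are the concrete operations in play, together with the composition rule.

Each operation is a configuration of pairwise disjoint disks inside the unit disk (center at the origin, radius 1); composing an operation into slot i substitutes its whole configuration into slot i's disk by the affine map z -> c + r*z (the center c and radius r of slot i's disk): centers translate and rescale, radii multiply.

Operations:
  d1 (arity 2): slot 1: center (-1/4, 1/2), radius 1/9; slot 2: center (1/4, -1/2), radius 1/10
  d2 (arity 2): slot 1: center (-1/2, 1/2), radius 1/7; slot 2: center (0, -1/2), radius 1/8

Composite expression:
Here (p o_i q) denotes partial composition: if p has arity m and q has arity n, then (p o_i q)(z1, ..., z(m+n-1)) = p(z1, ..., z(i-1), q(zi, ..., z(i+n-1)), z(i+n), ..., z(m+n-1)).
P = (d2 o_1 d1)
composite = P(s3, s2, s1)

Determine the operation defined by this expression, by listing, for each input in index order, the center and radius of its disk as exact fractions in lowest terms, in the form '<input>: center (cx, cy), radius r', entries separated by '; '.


s1: center (0, -1/2), radius 1/8; s2: center (-13/28, 3/7), radius 1/70; s3: center (-15/28, 4/7), radius 1/63

Each s-disk chains the slot maps above it in d2; radii multiply.
input s3: composing its 2 substitution steps yields center (-15/28, 4/7), radius 1/63
input s2: composing its 2 substitution steps yields center (-13/28, 3/7), radius 1/70
input s1: composing its 1 substitution step yields center (0, -1/2), radius 1/8


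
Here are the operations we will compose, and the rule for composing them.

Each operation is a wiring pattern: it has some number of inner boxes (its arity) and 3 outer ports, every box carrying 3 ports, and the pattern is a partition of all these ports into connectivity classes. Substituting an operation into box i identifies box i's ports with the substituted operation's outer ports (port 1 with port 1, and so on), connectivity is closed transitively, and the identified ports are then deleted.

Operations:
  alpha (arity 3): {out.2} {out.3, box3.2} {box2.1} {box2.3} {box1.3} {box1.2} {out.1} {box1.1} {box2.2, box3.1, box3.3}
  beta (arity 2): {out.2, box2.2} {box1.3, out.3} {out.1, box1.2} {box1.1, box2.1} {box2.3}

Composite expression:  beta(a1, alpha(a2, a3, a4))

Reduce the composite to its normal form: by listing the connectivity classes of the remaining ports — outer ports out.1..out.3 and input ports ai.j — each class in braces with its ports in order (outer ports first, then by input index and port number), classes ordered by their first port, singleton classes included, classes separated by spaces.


{out.1, a1.2} {out.2} {out.3, a1.3} {a1.1} {a2.1} {a2.2} {a2.3} {a3.1} {a3.2, a4.1, a4.3} {a3.3} {a4.2}

Two ports join when wires chain via beta-identified ports.
stage alpha: inputs (a2, a3, a4), connectivity {out.1} {out.2} {out.3, a4.2} {a2.1} {a2.2} {a2.3} {a3.1} {a3.2, a4.1, a4.3} {a3.3}, out.j its boundary
stage beta: inputs (a1, a2, a3, a4), connectivity {out.1, a1.2} {out.2} {out.3, a1.3} {a1.1} {a2.1} {a2.2} {a2.3} {a3.1} {a3.2, a4.1, a4.3} {a3.3} {a4.2}, out.j its boundary


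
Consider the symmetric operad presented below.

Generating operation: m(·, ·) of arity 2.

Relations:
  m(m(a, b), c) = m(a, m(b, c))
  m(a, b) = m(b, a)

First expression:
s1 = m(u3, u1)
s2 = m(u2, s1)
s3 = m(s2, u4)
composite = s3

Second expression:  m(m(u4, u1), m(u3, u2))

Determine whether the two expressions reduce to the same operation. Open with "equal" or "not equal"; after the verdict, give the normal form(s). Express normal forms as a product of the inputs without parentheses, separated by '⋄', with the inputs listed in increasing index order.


equal: each reduces to u1 ⋄ u2 ⋄ u3 ⋄ u4


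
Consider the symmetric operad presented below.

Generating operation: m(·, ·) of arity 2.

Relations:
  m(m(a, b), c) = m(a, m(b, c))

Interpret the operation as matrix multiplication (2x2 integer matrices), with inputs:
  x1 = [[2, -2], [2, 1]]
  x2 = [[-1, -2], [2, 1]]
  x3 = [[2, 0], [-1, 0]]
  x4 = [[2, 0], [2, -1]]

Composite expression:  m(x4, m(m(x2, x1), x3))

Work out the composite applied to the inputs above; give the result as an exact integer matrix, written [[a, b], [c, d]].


[[-24, 0], [-39, 0]]

m(x2, x1) = [[-6, 0], [6, -3]]
m(m(x2, x1), x3) = [[-12, 0], [15, 0]]
m(x4, m(m(x2, x1), x3)) = [[-24, 0], [-39, 0]]


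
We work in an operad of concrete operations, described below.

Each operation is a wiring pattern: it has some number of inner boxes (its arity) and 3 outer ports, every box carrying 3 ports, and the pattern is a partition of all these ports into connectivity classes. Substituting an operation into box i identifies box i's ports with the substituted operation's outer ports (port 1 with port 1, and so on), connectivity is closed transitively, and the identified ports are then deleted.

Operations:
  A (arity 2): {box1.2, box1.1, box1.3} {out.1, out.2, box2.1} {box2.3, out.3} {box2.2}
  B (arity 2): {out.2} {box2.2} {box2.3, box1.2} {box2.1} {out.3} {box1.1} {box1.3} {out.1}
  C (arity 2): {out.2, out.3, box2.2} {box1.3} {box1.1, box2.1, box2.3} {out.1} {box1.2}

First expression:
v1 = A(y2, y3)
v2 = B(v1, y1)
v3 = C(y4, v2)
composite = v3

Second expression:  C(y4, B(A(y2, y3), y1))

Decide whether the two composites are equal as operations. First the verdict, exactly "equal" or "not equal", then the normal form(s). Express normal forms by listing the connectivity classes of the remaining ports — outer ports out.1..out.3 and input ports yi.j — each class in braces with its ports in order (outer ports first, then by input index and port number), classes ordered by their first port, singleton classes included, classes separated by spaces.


equal; both compose to {out.1} {out.2, out.3} {y1.1} {y1.2} {y1.3, y3.1} {y2.1, y2.2, y2.3} {y3.2} {y3.3} {y4.1} {y4.2} {y4.3}

The first expression reduces to {out.1} {out.2, out.3} {y1.1} {y1.2} {y1.3, y3.1} {y2.1, y2.2, y2.3} {y3.2} {y3.3} {y4.1} {y4.2} {y4.3}
The second expression reduces to {out.1} {out.2, out.3} {y1.1} {y1.2} {y1.3, y3.1} {y2.1, y2.2, y2.3} {y3.2} {y3.3} {y4.1} {y4.2} {y4.3}
Both agree, so they are equal.


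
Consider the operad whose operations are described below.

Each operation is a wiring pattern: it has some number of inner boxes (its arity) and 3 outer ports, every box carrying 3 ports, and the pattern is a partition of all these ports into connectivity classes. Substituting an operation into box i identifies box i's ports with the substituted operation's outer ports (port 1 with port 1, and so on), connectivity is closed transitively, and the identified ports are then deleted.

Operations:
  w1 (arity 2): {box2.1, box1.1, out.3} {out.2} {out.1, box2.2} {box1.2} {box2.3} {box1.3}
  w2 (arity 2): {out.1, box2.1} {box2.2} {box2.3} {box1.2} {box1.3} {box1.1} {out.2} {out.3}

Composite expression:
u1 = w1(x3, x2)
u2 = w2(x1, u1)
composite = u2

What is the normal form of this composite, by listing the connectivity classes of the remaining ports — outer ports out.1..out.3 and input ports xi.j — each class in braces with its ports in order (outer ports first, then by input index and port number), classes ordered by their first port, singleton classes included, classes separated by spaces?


{out.1, x2.2} {out.2} {out.3} {x1.1} {x1.2} {x1.3} {x2.1, x3.1} {x2.3} {x3.2} {x3.3}


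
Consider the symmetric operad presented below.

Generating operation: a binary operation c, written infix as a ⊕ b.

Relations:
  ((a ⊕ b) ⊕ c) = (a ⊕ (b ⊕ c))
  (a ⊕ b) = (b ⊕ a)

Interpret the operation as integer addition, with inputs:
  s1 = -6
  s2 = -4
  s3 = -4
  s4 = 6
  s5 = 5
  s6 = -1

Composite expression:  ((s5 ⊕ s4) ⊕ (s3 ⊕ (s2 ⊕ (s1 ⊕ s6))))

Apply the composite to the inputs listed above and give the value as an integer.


(s5 ⊕ s4) = 11
(s1 ⊕ s6) = -7
(s2 ⊕ (s1 ⊕ s6)) = -11
(s3 ⊕ (s2 ⊕ (s1 ⊕ s6))) = -15
((s5 ⊕ s4) ⊕ (s3 ⊕ (s2 ⊕ (s1 ⊕ s6)))) = -4

-4


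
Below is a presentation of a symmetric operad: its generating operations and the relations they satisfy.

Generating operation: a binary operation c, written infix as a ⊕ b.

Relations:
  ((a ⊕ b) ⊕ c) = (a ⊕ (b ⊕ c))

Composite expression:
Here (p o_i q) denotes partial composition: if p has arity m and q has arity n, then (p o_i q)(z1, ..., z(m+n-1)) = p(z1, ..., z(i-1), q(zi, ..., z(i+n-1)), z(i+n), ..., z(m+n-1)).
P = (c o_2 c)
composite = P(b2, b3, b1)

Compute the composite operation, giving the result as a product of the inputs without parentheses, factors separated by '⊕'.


b2 ⊕ b3 ⊕ b1


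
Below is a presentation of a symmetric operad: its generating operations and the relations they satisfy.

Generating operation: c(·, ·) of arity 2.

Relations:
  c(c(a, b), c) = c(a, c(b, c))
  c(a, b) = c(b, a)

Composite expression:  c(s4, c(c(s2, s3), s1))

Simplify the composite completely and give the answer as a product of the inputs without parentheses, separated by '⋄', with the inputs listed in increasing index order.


s1 ⋄ s2 ⋄ s3 ⋄ s4

Key point: c commutes, so take the s-inputs in any fixed order.
c(s2, s3) spells out as s2 ⋄ s3
c(c(s2, s3), s1) spells out as s2 ⋄ s3 ⋄ s1
c(s4, c(c(s2, s3), s1)) spells out as s4 ⋄ s2 ⋄ s3 ⋄ s1
rearranged into index order: s1 ⋄ s2 ⋄ s3 ⋄ s4


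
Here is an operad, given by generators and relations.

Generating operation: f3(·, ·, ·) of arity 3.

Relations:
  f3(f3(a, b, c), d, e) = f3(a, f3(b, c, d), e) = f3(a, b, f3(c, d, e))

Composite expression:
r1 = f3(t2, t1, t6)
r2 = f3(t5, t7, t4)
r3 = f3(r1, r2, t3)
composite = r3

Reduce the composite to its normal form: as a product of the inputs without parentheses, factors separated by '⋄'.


t2 ⋄ t1 ⋄ t6 ⋄ t5 ⋄ t7 ⋄ t4 ⋄ t3


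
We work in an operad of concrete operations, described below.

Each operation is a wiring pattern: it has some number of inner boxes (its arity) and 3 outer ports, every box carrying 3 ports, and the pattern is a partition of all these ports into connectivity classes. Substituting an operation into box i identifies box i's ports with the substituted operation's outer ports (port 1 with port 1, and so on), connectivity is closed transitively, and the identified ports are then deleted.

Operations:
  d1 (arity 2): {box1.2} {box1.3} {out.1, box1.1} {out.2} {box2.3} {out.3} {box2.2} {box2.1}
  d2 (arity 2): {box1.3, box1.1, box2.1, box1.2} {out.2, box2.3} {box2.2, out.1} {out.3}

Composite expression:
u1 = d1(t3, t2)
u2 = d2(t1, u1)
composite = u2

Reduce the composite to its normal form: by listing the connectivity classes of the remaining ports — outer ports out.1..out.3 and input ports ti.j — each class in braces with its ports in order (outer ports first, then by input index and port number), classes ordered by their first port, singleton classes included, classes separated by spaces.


Connectivity passes through glued d2-boundaries; trace each wire chain.
d1 over (t3, t2) gives {out.1, t3.1} {out.2} {out.3} {t2.1} {t2.2} {t2.3} {t3.2} {t3.3}, out.j being that stage's outer ports
d2 over (t1, t3, t2) gives {out.1} {out.2} {out.3} {t1.1, t1.2, t1.3, t3.1} {t2.1} {t2.2} {t2.3} {t3.2} {t3.3}, out.j being that stage's outer ports

{out.1} {out.2} {out.3} {t1.1, t1.2, t1.3, t3.1} {t2.1} {t2.2} {t2.3} {t3.2} {t3.3}


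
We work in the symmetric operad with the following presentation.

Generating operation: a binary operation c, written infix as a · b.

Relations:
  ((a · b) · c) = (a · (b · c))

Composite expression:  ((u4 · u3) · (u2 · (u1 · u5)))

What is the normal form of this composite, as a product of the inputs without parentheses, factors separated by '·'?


u4 · u3 · u2 · u1 · u5

Every regrouping of c is equal, so read the u-inputs in written order.
(u4 · u3) spells out as u4 · u3
(u1 · u5) spells out as u1 · u5
(u2 · (u1 · u5)) spells out as u2 · u1 · u5
((u4 · u3) · (u2 · (u1 · u5))) spells out as u4 · u3 · u2 · u1 · u5


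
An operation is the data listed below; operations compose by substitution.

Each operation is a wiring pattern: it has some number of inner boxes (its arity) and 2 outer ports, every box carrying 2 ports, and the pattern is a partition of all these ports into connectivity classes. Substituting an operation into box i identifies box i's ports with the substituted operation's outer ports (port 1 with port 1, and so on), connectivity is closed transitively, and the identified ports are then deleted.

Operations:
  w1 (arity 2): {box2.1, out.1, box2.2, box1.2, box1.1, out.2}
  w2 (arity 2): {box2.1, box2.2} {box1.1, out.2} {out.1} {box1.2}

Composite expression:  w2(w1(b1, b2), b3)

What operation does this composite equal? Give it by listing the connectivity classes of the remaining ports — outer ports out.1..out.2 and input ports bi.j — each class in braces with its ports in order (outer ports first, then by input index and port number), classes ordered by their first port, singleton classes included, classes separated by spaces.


After gluing at w2, chains via deleted ports link the b-ports.
composing w1 on (b1, b2), with out.j its own outer ports: {out.1, out.2, b1.1, b1.2, b2.1, b2.2}
composing w2 on (b1, b2, b3), with out.j its own outer ports: {out.1} {out.2, b1.1, b1.2, b2.1, b2.2} {b3.1, b3.2}

{out.1} {out.2, b1.1, b1.2, b2.1, b2.2} {b3.1, b3.2}


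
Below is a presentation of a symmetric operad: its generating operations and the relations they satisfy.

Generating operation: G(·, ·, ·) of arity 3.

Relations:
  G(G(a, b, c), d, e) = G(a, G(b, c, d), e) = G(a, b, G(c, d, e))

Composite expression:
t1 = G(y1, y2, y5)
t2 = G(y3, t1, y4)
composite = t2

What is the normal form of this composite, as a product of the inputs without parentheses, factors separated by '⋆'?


y3 ⋆ y1 ⋆ y2 ⋆ y5 ⋆ y4

All parenthesizations of G agree; list the y-inputs left to right.
G(y1, y2, y5) reduces to y1 ⋆ y2 ⋆ y5
G(y3, G(y1, y2, y5), y4) reduces to y3 ⋆ y1 ⋆ y2 ⋆ y5 ⋆ y4
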